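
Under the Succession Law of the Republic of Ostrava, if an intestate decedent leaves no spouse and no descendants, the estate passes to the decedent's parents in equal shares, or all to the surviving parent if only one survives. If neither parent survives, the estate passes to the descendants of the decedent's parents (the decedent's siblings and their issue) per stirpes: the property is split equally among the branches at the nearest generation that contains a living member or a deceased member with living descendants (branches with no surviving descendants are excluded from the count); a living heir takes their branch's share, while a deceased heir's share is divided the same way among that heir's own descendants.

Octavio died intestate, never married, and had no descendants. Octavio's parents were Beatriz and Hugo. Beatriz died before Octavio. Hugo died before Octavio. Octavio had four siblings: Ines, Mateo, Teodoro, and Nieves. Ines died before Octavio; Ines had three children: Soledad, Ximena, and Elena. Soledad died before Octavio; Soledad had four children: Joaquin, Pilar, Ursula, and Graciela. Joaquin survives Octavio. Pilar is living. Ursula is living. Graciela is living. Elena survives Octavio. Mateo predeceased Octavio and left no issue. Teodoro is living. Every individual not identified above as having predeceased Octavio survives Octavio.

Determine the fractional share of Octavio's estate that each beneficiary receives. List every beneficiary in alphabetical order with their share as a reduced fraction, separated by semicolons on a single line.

Elena 1/9; Graciela 1/36; Joaquin 1/36; Nieves 1/3; Pilar 1/36; Teodoro 1/3; Ursula 1/36; Ximena 1/9

Neither parent survives and there are no descendants, so the estate passes to Octavio's siblings and their issue per stirpes.
Mateo left no surviving issue, so that branch lapses and is disregarded.
The estate is divided into 3 equal shares of 1/3 among Ines, Teodoro, Nieves.
Ines predeceased; the 1/3 allotted to Ines's branch passes to Ines's issue by representation.
The 1/3 is divided into 3 equal shares of 1/9 among Soledad, Ximena, Elena.
Soledad predeceased; the 1/9 allotted to Soledad's branch passes to Soledad's issue by representation.
The 1/9 is divided into 4 equal shares of 1/36 among Joaquin, Pilar, Ursula, Graciela.
Joaquin is living and takes 1/36.
Pilar is living and takes 1/36.
Ursula is living and takes 1/36.
Graciela is living and takes 1/36.
Ximena is living and takes 1/9.
Elena is living and takes 1/9.
Teodoro is living and takes 1/3.
Nieves is living and takes 1/3.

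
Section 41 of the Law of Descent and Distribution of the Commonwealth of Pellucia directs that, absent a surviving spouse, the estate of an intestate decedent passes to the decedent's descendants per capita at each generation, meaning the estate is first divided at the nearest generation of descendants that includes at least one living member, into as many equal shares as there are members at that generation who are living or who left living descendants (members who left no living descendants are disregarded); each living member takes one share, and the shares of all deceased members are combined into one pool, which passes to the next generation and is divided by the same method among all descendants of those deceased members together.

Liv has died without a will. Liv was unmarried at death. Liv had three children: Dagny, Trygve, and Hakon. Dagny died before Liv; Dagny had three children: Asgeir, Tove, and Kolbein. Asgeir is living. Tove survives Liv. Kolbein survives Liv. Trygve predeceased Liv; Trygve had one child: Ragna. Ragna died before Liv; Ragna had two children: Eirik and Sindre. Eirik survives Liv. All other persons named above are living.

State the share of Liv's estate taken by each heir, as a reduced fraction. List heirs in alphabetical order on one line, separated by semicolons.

Asgeir 1/6; Eirik 1/12; Hakon 1/3; Kolbein 1/6; Sindre 1/12; Tove 1/6

There is no surviving spouse, so the entire estate passes to Liv's descendants per capita at each generation.
At generation 1 (Dagny, Trygve, Hakon) there are 3 shares of (1)/3 = 1/3 each.
Living: Hakon — each takes 1/3.
Deceased: Dagny and Trygve. Their combined 2/3 is pooled and carried to generation 2.
At generation 2 (Asgeir, Tove, Kolbein, Ragna) there are 4 shares of (2/3)/4 = 1/6 each.
Living: Asgeir, Tove, and Kolbein — each takes 1/6.
Deceased: Ragna. That 1/6 share is carried to generation 3.
At generation 3 (Eirik, Sindre) there are 2 shares of (1/6)/2 = 1/12 each.
Living: Eirik and Sindre — each takes 1/12.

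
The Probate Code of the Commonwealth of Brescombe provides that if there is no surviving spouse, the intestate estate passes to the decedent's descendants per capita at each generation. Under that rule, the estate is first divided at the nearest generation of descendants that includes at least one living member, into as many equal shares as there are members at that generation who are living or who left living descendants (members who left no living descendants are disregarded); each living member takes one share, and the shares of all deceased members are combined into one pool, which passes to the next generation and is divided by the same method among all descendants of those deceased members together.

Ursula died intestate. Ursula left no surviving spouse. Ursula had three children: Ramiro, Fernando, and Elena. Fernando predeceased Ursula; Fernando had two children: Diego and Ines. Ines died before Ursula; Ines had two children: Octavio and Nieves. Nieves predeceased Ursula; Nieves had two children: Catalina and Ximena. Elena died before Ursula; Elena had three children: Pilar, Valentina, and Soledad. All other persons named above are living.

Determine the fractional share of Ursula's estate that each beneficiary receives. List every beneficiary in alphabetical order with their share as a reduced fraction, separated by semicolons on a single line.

Catalina 1/30; Diego 2/15; Octavio 1/15; Pilar 2/15; Ramiro 1/3; Soledad 2/15; Valentina 2/15; Ximena 1/30

There is no surviving spouse, so the entire estate passes to Ursula's descendants per capita at each generation.
At generation 1 (Ramiro, Fernando, Elena) there are 3 shares of (1)/3 = 1/3 each.
Living: Ramiro — each takes 1/3.
Deceased: Fernando and Elena. Their combined 2/3 is pooled and carried to generation 2.
At generation 2 (Diego, Ines, Pilar, Valentina, Soledad) there are 5 shares of (2/3)/5 = 2/15 each.
Living: Diego, Pilar, Valentina, and Soledad — each takes 2/15.
Deceased: Ines. That 2/15 share is carried to generation 3.
At generation 3 (Octavio, Nieves) there are 2 shares of (2/15)/2 = 1/15 each.
Living: Octavio — each takes 1/15.
Deceased: Nieves. That 1/15 share is carried to generation 4.
At generation 4 (Catalina, Ximena) there are 2 shares of (1/15)/2 = 1/30 each.
Living: Catalina and Ximena — each takes 1/30.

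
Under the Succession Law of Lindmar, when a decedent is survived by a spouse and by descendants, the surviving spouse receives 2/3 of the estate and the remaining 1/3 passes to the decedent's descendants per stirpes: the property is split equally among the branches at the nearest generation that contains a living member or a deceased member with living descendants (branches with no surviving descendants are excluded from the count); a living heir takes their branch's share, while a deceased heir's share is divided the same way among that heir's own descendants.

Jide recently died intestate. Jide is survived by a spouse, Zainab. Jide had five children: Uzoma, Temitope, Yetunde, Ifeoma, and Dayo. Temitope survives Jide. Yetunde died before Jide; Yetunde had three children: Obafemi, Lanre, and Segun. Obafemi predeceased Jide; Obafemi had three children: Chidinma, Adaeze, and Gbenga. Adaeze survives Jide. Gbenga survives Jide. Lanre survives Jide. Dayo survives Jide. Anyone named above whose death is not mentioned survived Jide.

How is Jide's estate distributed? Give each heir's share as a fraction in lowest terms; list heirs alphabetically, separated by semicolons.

Zainab, as surviving spouse, takes 2/3.
The remaining 1/3 passes to Jide's descendants per stirpes.
The 1/3 is divided into 5 equal shares of 1/15 among Uzoma, Temitope, Yetunde, Ifeoma, Dayo.
Uzoma is living and takes 1/15.
Temitope is living and takes 1/15.
Yetunde predeceased; the 1/15 allotted to Yetunde's branch passes to Yetunde's issue by representation.
The 1/15 is divided into 3 equal shares of 1/45 among Obafemi, Lanre, Segun.
Obafemi predeceased; the 1/45 allotted to Obafemi's branch passes to Obafemi's issue by representation.
The 1/45 is divided into 3 equal shares of 1/135 among Chidinma, Adaeze, Gbenga.
Chidinma is living and takes 1/135.
Adaeze is living and takes 1/135.
Gbenga is living and takes 1/135.
Lanre is living and takes 1/45.
Segun is living and takes 1/45.
Ifeoma is living and takes 1/15.
Dayo is living and takes 1/15.

Adaeze 1/135; Chidinma 1/135; Dayo 1/15; Gbenga 1/135; Ifeoma 1/15; Lanre 1/45; Segun 1/45; Temitope 1/15; Uzoma 1/15; Zainab 2/3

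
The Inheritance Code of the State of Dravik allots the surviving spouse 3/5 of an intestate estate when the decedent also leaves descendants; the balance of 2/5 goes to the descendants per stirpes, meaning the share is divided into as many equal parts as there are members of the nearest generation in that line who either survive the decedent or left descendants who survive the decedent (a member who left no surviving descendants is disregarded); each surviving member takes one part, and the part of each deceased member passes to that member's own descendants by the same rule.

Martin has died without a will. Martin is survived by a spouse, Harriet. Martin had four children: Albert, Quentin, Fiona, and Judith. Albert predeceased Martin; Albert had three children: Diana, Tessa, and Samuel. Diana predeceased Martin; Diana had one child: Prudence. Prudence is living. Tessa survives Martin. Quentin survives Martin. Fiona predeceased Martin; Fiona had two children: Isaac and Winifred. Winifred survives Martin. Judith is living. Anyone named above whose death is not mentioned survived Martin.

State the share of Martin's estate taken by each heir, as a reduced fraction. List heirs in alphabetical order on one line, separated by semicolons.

Harriet, as surviving spouse, takes 3/5.
The remaining 2/5 passes to Martin's descendants per stirpes.
The 2/5 is divided into 4 equal shares of 1/10 among Albert, Quentin, Fiona, Judith.
Albert predeceased; the 1/10 allotted to Albert's branch passes to Albert's issue by representation.
The 1/10 is divided into 3 equal shares of 1/30 among Diana, Tessa, Samuel.
Diana predeceased; the 1/30 allotted to Diana's branch passes to Diana's issue by representation.
Prudence is the sole taker at this level and receives the full 1/30.
Tessa is living and takes 1/30.
Samuel is living and takes 1/30.
Quentin is living and takes 1/10.
Fiona predeceased; the 1/10 allotted to Fiona's branch passes to Fiona's issue by representation.
The 1/10 is divided into 2 equal shares of 1/20 among Isaac, Winifred.
Isaac is living and takes 1/20.
Winifred is living and takes 1/20.
Judith is living and takes 1/10.

Harriet 3/5; Isaac 1/20; Judith 1/10; Prudence 1/30; Quentin 1/10; Samuel 1/30; Tessa 1/30; Winifred 1/20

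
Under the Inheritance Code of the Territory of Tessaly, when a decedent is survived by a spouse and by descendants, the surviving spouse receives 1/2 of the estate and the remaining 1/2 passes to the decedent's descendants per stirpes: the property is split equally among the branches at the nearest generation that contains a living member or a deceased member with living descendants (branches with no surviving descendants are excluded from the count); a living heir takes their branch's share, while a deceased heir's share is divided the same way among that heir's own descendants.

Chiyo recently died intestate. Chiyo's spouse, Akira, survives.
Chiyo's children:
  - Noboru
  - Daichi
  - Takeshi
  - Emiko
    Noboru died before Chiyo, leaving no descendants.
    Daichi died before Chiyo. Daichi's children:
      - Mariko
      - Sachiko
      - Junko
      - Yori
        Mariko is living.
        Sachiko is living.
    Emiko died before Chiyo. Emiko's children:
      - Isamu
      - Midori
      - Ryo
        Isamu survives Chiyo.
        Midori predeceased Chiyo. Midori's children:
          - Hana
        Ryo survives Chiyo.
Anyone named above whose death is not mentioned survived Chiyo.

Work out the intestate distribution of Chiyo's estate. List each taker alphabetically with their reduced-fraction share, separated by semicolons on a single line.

Akira 1/2; Hana 1/18; Isamu 1/18; Junko 1/24; Mariko 1/24; Ryo 1/18; Sachiko 1/24; Takeshi 1/6; Yori 1/24

Akira, as surviving spouse, takes 1/2.
The remaining 1/2 passes to Chiyo's descendants per stirpes.
Noboru left no surviving issue, so that branch lapses and is disregarded.
The 1/2 is divided into 3 equal shares of 1/6 among Daichi, Takeshi, Emiko.
Daichi predeceased; the 1/6 allotted to Daichi's branch passes to Daichi's issue by representation.
The 1/6 is divided into 4 equal shares of 1/24 among Mariko, Sachiko, Junko, Yori.
Mariko is living and takes 1/24.
Sachiko is living and takes 1/24.
Junko is living and takes 1/24.
Yori is living and takes 1/24.
Takeshi is living and takes 1/6.
Emiko predeceased; the 1/6 allotted to Emiko's branch passes to Emiko's issue by representation.
The 1/6 is divided into 3 equal shares of 1/18 among Isamu, Midori, Ryo.
Isamu is living and takes 1/18.
Midori predeceased; the 1/18 allotted to Midori's branch passes to Midori's issue by representation.
Hana is the sole taker at this level and receives the full 1/18.
Ryo is living and takes 1/18.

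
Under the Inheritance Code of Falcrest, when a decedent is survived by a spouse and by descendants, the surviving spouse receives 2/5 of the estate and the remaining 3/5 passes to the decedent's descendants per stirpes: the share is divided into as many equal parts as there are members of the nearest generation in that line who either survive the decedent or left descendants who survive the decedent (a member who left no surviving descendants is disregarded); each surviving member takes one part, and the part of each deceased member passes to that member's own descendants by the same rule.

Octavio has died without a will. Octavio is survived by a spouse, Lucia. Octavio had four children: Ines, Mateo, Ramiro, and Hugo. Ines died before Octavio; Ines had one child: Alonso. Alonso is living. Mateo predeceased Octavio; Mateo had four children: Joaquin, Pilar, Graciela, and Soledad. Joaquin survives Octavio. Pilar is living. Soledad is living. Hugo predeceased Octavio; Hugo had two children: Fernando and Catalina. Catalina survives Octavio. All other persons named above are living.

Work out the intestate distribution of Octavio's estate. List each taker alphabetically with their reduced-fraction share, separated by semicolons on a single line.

Alonso 3/20; Catalina 3/40; Fernando 3/40; Graciela 3/80; Joaquin 3/80; Lucia 2/5; Pilar 3/80; Ramiro 3/20; Soledad 3/80

Lucia, as surviving spouse, takes 2/5.
The remaining 3/5 passes to Octavio's descendants per stirpes.
The 3/5 is divided into 4 equal shares of 3/20 among Ines, Mateo, Ramiro, Hugo.
Ines predeceased; the 3/20 allotted to Ines's branch passes to Ines's issue by representation.
Alonso is the sole taker at this level and receives the full 3/20.
Mateo predeceased; the 3/20 allotted to Mateo's branch passes to Mateo's issue by representation.
The 3/20 is divided into 4 equal shares of 3/80 among Joaquin, Pilar, Graciela, Soledad.
Joaquin is living and takes 3/80.
Pilar is living and takes 3/80.
Graciela is living and takes 3/80.
Soledad is living and takes 3/80.
Ramiro is living and takes 3/20.
Hugo predeceased; the 3/20 allotted to Hugo's branch passes to Hugo's issue by representation.
The 3/20 is divided into 2 equal shares of 3/40 among Fernando, Catalina.
Fernando is living and takes 3/40.
Catalina is living and takes 3/40.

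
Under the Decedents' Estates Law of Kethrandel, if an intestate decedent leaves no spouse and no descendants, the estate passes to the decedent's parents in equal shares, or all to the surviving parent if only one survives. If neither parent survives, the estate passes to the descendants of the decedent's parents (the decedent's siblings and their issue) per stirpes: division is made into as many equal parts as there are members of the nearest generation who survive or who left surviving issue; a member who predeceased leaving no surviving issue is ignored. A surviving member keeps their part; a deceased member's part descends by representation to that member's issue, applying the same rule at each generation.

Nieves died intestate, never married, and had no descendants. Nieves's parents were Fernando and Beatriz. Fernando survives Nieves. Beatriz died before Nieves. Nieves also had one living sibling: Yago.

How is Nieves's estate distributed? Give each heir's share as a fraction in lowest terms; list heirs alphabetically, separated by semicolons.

Only one parent, Fernando, survives, so Fernando takes the entire estate. The siblings take nothing because a surviving parent has priority.

Fernando 1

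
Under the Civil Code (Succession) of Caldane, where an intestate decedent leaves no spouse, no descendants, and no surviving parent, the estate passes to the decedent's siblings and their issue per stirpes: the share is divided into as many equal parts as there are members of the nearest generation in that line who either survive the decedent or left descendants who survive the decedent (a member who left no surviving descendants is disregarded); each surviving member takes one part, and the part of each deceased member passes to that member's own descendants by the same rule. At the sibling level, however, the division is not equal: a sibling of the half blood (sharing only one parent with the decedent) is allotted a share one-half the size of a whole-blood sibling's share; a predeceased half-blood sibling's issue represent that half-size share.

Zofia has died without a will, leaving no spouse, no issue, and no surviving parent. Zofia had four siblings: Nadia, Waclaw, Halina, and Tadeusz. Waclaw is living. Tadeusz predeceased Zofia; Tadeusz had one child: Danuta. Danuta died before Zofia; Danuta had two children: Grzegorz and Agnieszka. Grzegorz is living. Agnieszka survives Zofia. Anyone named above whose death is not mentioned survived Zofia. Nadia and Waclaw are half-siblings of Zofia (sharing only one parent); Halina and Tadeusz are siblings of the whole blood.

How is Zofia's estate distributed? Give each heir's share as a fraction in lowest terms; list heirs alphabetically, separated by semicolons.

No spouse, descendants, or parent survives, so the estate passes to Zofia's siblings per stirpes.
Half-blood siblings count for one-half the weight of whole-blood siblings at the initial division.
Dividing 1 in proportion to weights (total weight 3): Nadia (weight 1/2) → 1/6; Waclaw (weight 1/2) → 1/6; Halina (weight 1) → 1/3; Tadeusz (weight 1) → 1/3.
Nadia is living and takes 1/6.
Waclaw is living and takes 1/6.
Halina is living and takes 1/3.
Tadeusz predeceased; the 1/3 allotted to Tadeusz's branch passes to Tadeusz's issue by representation.
Danuta's line is the sole branch at this level, so the full 1/3 passes to Danuta's issue by representation.
The 1/3 is divided into 2 equal shares of 1/6 among Grzegorz, Agnieszka.
Grzegorz is living and takes 1/6.
Agnieszka is living and takes 1/6.

Agnieszka 1/6; Grzegorz 1/6; Halina 1/3; Nadia 1/6; Waclaw 1/6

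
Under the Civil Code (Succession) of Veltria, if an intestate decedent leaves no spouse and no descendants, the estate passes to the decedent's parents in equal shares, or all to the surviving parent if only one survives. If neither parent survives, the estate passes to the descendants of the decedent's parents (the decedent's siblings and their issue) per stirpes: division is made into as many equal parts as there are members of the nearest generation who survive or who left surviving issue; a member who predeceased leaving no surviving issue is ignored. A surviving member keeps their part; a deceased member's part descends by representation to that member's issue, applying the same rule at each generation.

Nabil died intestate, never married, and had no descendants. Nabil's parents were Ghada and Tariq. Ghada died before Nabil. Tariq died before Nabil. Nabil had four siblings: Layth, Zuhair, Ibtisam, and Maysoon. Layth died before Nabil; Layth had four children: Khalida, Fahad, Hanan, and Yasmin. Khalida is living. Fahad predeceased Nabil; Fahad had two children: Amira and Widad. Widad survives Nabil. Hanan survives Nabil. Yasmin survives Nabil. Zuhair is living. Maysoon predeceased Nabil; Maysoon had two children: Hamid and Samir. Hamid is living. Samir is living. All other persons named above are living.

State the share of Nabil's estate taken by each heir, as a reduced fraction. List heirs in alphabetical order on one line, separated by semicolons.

Amira 1/32; Hamid 1/8; Hanan 1/16; Ibtisam 1/4; Khalida 1/16; Samir 1/8; Widad 1/32; Yasmin 1/16; Zuhair 1/4

Neither parent survives and there are no descendants, so the estate passes to Nabil's siblings and their issue per stirpes.
The estate is divided into 4 equal shares of 1/4 among Layth, Zuhair, Ibtisam, Maysoon.
Layth predeceased; the 1/4 allotted to Layth's branch passes to Layth's issue by representation.
The 1/4 is divided into 4 equal shares of 1/16 among Khalida, Fahad, Hanan, Yasmin.
Khalida is living and takes 1/16.
Fahad predeceased; the 1/16 allotted to Fahad's branch passes to Fahad's issue by representation.
The 1/16 is divided into 2 equal shares of 1/32 among Amira, Widad.
Amira is living and takes 1/32.
Widad is living and takes 1/32.
Hanan is living and takes 1/16.
Yasmin is living and takes 1/16.
Zuhair is living and takes 1/4.
Ibtisam is living and takes 1/4.
Maysoon predeceased; the 1/4 allotted to Maysoon's branch passes to Maysoon's issue by representation.
The 1/4 is divided into 2 equal shares of 1/8 among Hamid, Samir.
Hamid is living and takes 1/8.
Samir is living and takes 1/8.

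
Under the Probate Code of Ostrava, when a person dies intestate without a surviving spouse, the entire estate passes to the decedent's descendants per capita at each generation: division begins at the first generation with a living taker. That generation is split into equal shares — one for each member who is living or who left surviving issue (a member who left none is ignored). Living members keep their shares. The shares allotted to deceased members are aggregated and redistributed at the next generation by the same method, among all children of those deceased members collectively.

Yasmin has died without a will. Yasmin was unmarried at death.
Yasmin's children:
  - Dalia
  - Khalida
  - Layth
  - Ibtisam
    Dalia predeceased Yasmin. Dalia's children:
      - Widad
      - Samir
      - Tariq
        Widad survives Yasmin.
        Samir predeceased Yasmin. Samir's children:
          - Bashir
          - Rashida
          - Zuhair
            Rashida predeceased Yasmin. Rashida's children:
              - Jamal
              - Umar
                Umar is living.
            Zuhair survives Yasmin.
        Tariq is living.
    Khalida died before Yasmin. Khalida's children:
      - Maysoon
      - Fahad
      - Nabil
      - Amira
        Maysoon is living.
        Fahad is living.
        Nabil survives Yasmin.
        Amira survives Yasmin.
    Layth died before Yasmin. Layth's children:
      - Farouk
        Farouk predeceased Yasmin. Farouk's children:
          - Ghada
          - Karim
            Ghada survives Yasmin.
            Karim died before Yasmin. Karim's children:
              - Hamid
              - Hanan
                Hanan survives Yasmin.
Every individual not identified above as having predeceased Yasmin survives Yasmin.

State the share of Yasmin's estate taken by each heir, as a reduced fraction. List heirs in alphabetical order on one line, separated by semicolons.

There is no surviving spouse, so the entire estate passes to Yasmin's descendants per capita at each generation.
At generation 1 (Dalia, Khalida, Layth, Ibtisam) there are 4 shares of (1)/4 = 1/4 each.
Living: Ibtisam — each takes 1/4.
Deceased: Dalia, Khalida, and Layth. Their combined 3/4 is pooled and carried to generation 2.
At generation 2 (Widad, Samir, Tariq, Maysoon, Fahad, Nabil, Amira, Farouk) there are 8 shares of (3/4)/8 = 3/32 each.
Living: Widad, Tariq, Maysoon, Fahad, Nabil, and Amira — each takes 3/32.
Deceased: Samir and Farouk. Their combined 3/16 is pooled and carried to generation 3.
At generation 3 (Bashir, Rashida, Zuhair, Ghada, Karim) there are 5 shares of (3/16)/5 = 3/80 each.
Living: Bashir, Zuhair, and Ghada — each takes 3/80.
Deceased: Rashida and Karim. Their combined 3/40 is pooled and carried to generation 4.
At generation 4 (Jamal, Umar, Hamid, Hanan) there are 4 shares of (3/40)/4 = 3/160 each.
Living: Jamal, Umar, Hamid, and Hanan — each takes 3/160.

Amira 3/32; Bashir 3/80; Fahad 3/32; Ghada 3/80; Hamid 3/160; Hanan 3/160; Ibtisam 1/4; Jamal 3/160; Maysoon 3/32; Nabil 3/32; Tariq 3/32; Umar 3/160; Widad 3/32; Zuhair 3/80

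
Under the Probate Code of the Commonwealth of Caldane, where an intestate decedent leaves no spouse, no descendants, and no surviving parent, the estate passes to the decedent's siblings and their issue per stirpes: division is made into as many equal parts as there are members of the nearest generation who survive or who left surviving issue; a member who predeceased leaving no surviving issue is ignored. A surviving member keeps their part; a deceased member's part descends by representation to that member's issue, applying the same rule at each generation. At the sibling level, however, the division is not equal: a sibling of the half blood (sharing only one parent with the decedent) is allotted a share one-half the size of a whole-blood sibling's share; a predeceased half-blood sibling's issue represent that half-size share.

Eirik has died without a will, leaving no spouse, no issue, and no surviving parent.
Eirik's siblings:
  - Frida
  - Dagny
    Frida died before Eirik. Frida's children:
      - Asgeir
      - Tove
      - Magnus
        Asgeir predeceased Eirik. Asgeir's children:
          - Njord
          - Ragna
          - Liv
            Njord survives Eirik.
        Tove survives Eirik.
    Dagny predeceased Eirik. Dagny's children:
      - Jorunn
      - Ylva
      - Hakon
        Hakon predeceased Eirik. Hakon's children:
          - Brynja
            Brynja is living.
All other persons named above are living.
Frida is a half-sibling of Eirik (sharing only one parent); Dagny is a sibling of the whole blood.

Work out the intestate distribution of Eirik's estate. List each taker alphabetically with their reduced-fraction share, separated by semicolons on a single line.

No spouse, descendants, or parent survives, so the estate passes to Eirik's siblings per stirpes.
Half-blood siblings count for one-half the weight of whole-blood siblings at the initial division.
Dividing 1 in proportion to weights (total weight 3/2): Frida (weight 1/2) → 1/3; Dagny (weight 1) → 2/3.
Frida predeceased; the 1/3 allotted to Frida's branch passes to Frida's issue by representation.
The 1/3 is divided into 3 equal shares of 1/9 among Asgeir, Tove, Magnus.
Asgeir predeceased; the 1/9 allotted to Asgeir's branch passes to Asgeir's issue by representation.
The 1/9 is divided into 3 equal shares of 1/27 among Njord, Ragna, Liv.
Njord is living and takes 1/27.
Ragna is living and takes 1/27.
Liv is living and takes 1/27.
Tove is living and takes 1/9.
Magnus is living and takes 1/9.
Dagny predeceased; the 2/3 allotted to Dagny's branch passes to Dagny's issue by representation.
The 2/3 is divided into 3 equal shares of 2/9 among Jorunn, Ylva, Hakon.
Jorunn is living and takes 2/9.
Ylva is living and takes 2/9.
Hakon predeceased; the 2/9 allotted to Hakon's branch passes to Hakon's issue by representation.
Brynja is the sole taker at this level and receives the full 2/9.

Brynja 2/9; Jorunn 2/9; Liv 1/27; Magnus 1/9; Njord 1/27; Ragna 1/27; Tove 1/9; Ylva 2/9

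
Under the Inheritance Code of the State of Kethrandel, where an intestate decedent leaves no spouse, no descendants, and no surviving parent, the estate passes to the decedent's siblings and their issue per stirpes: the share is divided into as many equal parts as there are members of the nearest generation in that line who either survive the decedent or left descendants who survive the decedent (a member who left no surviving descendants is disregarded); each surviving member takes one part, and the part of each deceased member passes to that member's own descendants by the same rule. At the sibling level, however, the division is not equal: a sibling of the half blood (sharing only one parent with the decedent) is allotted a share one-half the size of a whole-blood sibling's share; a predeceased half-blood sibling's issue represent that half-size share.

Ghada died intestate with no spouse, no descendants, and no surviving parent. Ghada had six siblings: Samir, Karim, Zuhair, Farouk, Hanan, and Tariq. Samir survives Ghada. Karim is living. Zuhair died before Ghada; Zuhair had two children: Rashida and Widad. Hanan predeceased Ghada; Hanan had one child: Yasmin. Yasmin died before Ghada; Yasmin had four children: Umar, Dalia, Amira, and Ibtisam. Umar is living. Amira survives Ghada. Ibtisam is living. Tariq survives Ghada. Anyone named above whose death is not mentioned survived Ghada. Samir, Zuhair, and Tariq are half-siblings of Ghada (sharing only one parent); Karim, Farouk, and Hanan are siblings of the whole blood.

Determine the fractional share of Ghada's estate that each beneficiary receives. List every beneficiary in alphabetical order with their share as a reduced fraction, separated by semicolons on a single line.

No spouse, descendants, or parent survives, so the estate passes to Ghada's siblings per stirpes.
Half-blood siblings count for one-half the weight of whole-blood siblings at the initial division.
Dividing 1 in proportion to weights (total weight 9/2): Samir (weight 1/2) → 1/9; Karim (weight 1) → 2/9; Zuhair (weight 1/2) → 1/9; Farouk (weight 1) → 2/9; Hanan (weight 1) → 2/9; Tariq (weight 1/2) → 1/9.
Samir is living and takes 1/9.
Karim is living and takes 2/9.
Zuhair predeceased; the 1/9 allotted to Zuhair's branch passes to Zuhair's issue by representation.
The 1/9 is divided into 2 equal shares of 1/18 among Rashida, Widad.
Rashida is living and takes 1/18.
Widad is living and takes 1/18.
Farouk is living and takes 2/9.
Hanan predeceased; the 2/9 allotted to Hanan's branch passes to Hanan's issue by representation.
Yasmin's line is the sole branch at this level, so the full 2/9 passes to Yasmin's issue by representation.
The 2/9 is divided into 4 equal shares of 1/18 among Umar, Dalia, Amira, Ibtisam.
Umar is living and takes 1/18.
Dalia is living and takes 1/18.
Amira is living and takes 1/18.
Ibtisam is living and takes 1/18.
Tariq is living and takes 1/9.

Amira 1/18; Dalia 1/18; Farouk 2/9; Ibtisam 1/18; Karim 2/9; Rashida 1/18; Samir 1/9; Tariq 1/9; Umar 1/18; Widad 1/18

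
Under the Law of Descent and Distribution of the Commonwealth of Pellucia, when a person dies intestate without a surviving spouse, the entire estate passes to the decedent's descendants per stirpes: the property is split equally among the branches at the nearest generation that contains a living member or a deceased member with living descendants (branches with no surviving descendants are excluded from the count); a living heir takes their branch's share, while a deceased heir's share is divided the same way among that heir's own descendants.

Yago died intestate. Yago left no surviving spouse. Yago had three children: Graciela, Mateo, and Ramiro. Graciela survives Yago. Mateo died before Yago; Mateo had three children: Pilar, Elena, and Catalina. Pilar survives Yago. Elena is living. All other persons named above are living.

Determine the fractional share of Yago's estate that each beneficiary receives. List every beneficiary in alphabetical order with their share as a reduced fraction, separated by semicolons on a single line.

There is no surviving spouse, so the entire estate passes to Yago's descendants per stirpes.
The estate is divided into 3 equal shares of 1/3 among Graciela, Mateo, Ramiro.
Graciela is living and takes 1/3.
Mateo predeceased; the 1/3 allotted to Mateo's branch passes to Mateo's issue by representation.
The 1/3 is divided into 3 equal shares of 1/9 among Pilar, Elena, Catalina.
Pilar is living and takes 1/9.
Elena is living and takes 1/9.
Catalina is living and takes 1/9.
Ramiro is living and takes 1/3.

Catalina 1/9; Elena 1/9; Graciela 1/3; Pilar 1/9; Ramiro 1/3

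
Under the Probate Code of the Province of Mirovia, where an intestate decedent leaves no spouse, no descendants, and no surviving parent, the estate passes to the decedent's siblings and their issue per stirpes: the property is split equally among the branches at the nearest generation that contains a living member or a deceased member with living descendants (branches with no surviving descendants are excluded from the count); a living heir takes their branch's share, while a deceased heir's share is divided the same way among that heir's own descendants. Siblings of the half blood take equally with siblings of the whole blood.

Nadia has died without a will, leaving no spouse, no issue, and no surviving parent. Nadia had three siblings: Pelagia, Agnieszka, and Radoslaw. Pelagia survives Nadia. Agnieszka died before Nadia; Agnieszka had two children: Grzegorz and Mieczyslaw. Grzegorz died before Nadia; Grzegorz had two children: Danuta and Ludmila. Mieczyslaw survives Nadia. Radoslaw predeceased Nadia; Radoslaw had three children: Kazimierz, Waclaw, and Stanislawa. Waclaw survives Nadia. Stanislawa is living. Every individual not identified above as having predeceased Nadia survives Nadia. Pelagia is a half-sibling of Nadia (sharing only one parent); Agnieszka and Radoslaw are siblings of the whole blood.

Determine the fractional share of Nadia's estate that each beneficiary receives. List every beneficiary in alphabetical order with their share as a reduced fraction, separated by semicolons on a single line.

Danuta 1/12; Kazimierz 1/9; Ludmila 1/12; Mieczyslaw 1/6; Pelagia 1/3; Stanislawa 1/9; Waclaw 1/9

No spouse, descendants, or parent survives, so the estate passes to Nadia's siblings per stirpes.
Half-blood and whole-blood siblings take equally under the stated rule.
The estate is divided into 3 equal shares of 1/3 among Pelagia, Agnieszka, Radoslaw.
Pelagia is living and takes 1/3.
Agnieszka predeceased; the 1/3 allotted to Agnieszka's branch passes to Agnieszka's issue by representation.
The 1/3 is divided into 2 equal shares of 1/6 among Grzegorz, Mieczyslaw.
Grzegorz predeceased; the 1/6 allotted to Grzegorz's branch passes to Grzegorz's issue by representation.
The 1/6 is divided into 2 equal shares of 1/12 among Danuta, Ludmila.
Danuta is living and takes 1/12.
Ludmila is living and takes 1/12.
Mieczyslaw is living and takes 1/6.
Radoslaw predeceased; the 1/3 allotted to Radoslaw's branch passes to Radoslaw's issue by representation.
The 1/3 is divided into 3 equal shares of 1/9 among Kazimierz, Waclaw, Stanislawa.
Kazimierz is living and takes 1/9.
Waclaw is living and takes 1/9.
Stanislawa is living and takes 1/9.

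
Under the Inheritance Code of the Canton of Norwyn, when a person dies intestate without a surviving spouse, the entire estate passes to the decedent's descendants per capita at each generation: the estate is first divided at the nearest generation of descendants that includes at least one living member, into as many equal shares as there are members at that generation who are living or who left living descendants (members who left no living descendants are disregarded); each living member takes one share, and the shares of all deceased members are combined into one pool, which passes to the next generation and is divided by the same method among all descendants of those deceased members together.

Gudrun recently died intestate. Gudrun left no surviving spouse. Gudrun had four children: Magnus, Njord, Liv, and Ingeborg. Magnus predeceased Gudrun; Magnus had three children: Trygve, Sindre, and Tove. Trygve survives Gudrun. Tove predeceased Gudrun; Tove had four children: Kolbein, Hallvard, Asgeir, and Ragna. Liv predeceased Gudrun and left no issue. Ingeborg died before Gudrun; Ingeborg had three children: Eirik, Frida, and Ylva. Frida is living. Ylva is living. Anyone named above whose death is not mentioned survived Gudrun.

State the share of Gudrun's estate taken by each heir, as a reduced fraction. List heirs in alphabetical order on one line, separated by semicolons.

There is no surviving spouse, so the entire estate passes to Gudrun's descendants per capita at each generation.
At generation 1 (Magnus, Njord, Ingeborg) there are 3 shares of (1)/3 = 1/3 each.
Living: Njord — each takes 1/3.
Deceased: Magnus and Ingeborg. Their combined 2/3 is pooled and carried to generation 2.
At generation 2 (Trygve, Sindre, Tove, Eirik, Frida, Ylva) there are 6 shares of (2/3)/6 = 1/9 each.
Living: Trygve, Sindre, Eirik, Frida, and Ylva — each takes 1/9.
Deceased: Tove. That 1/9 share is carried to generation 3.
At generation 3 (Kolbein, Hallvard, Asgeir, Ragna) there are 4 shares of (1/9)/4 = 1/36 each.
Living: Kolbein, Hallvard, Asgeir, and Ragna — each takes 1/36.

Asgeir 1/36; Eirik 1/9; Frida 1/9; Hallvard 1/36; Kolbein 1/36; Njord 1/3; Ragna 1/36; Sindre 1/9; Trygve 1/9; Ylva 1/9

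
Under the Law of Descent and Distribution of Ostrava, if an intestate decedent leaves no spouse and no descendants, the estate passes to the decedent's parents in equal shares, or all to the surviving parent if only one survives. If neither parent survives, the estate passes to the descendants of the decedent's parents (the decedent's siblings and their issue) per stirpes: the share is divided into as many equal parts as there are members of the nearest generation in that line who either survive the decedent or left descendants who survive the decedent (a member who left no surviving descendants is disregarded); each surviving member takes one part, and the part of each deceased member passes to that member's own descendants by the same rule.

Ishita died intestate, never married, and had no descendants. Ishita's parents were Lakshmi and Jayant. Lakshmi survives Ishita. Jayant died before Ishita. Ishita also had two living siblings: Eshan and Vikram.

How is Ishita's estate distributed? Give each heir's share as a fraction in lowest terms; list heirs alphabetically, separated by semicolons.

Lakshmi 1

Only one parent, Lakshmi, survives, so Lakshmi takes the entire estate. The siblings take nothing because a surviving parent has priority.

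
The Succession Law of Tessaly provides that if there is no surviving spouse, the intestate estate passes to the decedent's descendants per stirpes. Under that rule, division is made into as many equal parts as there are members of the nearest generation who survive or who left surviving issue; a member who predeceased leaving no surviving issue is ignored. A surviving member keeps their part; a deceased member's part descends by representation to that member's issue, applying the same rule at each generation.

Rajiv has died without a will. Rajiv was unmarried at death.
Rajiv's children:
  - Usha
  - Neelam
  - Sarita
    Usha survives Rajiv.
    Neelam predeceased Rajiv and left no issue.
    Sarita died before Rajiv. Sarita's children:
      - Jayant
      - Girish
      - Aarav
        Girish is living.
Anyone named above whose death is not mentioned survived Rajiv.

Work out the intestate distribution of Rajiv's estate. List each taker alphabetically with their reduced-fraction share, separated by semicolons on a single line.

Aarav 1/6; Girish 1/6; Jayant 1/6; Usha 1/2

There is no surviving spouse, so the entire estate passes to Rajiv's descendants per stirpes.
Neelam left no surviving issue, so that branch lapses and is disregarded.
The estate is divided into 2 equal shares of 1/2 among Usha, Sarita.
Usha is living and takes 1/2.
Sarita predeceased; the 1/2 allotted to Sarita's branch passes to Sarita's issue by representation.
The 1/2 is divided into 3 equal shares of 1/6 among Jayant, Girish, Aarav.
Jayant is living and takes 1/6.
Girish is living and takes 1/6.
Aarav is living and takes 1/6.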